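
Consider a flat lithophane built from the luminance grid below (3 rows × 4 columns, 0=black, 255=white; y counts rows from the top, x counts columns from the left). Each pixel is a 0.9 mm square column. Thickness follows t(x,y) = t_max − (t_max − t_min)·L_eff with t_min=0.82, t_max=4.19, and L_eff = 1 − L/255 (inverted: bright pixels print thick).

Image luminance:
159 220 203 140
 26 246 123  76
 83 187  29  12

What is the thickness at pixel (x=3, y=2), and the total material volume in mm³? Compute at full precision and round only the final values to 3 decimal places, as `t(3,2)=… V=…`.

span = t_max - t_min = 4.19 - 0.82 = 3.370
L(3,2) = 12, L_eff = 1 - 12/255 = 0.952941 (inverted)
t(3,2) = 4.19 - 3.370·0.952941 = 0.979
Σt over all 3·4 pixels = 189442/6375 ≈ 29.7163922
V = pitch²·Σt = 0.9²·189442/6375 = 24.070

t(3,2)=0.979 V=24.070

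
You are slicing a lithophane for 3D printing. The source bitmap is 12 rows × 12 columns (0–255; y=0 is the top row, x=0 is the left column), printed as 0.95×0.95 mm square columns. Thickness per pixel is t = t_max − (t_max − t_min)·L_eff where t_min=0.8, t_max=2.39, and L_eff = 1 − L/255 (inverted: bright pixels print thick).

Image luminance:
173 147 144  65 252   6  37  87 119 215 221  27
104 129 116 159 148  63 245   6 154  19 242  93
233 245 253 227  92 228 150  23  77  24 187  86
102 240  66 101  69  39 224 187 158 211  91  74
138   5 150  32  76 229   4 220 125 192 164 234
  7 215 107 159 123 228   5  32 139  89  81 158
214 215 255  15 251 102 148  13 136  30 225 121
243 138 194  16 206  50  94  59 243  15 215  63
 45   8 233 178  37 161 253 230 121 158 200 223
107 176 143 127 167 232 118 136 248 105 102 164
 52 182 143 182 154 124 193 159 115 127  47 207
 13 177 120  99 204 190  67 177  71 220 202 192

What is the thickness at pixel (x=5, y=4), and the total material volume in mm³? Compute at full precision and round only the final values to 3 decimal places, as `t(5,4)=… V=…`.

t(5,4)=2.228 V=214.377

span = t_max - t_min = 2.39 - 0.8 = 1.590
L(5,4) = 229, L_eff = 1 - 229/255 = 0.101961 (inverted)
t(5,4) = 2.39 - 1.590·0.101961 = 2.228
Σt over all 12·12 pixels = 100953/425 ≈ 237.5364706
V = pitch²·Σt = 0.95²·100953/425 = 214.377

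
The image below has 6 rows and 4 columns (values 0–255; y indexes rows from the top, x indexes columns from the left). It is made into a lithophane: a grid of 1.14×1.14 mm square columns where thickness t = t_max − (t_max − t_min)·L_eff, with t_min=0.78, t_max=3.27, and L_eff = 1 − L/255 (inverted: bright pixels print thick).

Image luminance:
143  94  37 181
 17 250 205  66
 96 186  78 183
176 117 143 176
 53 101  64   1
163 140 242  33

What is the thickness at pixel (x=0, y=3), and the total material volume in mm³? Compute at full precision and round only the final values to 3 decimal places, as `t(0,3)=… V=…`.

span = t_max - t_min = 3.27 - 0.78 = 2.490
L(0,3) = 176, L_eff = 1 - 176/255 = 0.309804 (inverted)
t(0,3) = 3.27 - 2.490·0.309804 = 2.499
Σt over all 6·4 pixels = 80711/1700 ≈ 47.4770588
V = pitch²·Σt = 1.14²·80711/1700 = 61.701

t(0,3)=2.499 V=61.701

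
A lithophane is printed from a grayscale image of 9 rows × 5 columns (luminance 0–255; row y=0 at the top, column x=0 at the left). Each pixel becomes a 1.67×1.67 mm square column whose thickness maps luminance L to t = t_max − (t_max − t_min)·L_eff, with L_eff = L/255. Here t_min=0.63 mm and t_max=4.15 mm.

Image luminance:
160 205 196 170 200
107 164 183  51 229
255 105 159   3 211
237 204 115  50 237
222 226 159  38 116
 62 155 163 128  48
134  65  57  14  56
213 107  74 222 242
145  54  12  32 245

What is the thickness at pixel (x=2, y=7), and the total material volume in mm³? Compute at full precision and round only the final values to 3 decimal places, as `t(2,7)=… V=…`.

t(2,7)=3.129 V=280.986

span = t_max - t_min = 4.15 - 0.63 = 3.520
L(2,7) = 74, L_eff = 74/255 = 0.290196
t(2,7) = 4.15 - 3.520·0.290196 = 3.129
Σt over all 9·5 pixels = 513833/5100 ≈ 100.7515686
V = pitch²·Σt = 1.67²·513833/5100 = 280.986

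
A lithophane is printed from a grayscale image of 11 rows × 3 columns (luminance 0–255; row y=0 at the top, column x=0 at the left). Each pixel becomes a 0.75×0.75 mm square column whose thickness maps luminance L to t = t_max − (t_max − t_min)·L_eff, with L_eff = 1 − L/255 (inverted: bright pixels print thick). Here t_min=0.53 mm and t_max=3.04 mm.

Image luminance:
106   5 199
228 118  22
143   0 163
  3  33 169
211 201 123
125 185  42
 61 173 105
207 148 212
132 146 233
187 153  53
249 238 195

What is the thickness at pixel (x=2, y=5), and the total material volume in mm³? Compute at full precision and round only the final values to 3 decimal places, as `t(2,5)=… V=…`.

span = t_max - t_min = 3.04 - 0.53 = 2.510
L(2,5) = 42, L_eff = 1 - 42/255 = 0.835294 (inverted)
t(2,5) = 3.04 - 2.510·0.835294 = 0.943
Σt over all 11·3 pixels = 1592563/25500 ≈ 62.4534510
V = pitch²·Σt = 0.75²·1592563/25500 = 35.130

t(2,5)=0.943 V=35.130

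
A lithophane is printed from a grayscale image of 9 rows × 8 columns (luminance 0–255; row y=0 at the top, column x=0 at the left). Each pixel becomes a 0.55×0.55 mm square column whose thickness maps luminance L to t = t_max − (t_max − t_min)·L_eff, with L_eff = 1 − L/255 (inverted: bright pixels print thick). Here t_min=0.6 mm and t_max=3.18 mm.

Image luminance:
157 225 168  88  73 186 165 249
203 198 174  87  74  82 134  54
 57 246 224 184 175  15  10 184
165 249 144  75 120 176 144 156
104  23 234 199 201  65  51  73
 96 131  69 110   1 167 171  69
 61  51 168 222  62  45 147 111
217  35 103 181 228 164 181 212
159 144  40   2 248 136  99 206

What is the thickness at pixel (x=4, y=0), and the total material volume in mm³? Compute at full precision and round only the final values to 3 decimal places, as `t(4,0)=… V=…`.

span = t_max - t_min = 3.18 - 0.6 = 2.580
L(4,0) = 73, L_eff = 1 - 73/255 = 0.713725 (inverted)
t(4,0) = 3.18 - 2.580·0.713725 = 1.339
Σt over all 9·8 pixels = 597561/4250 ≈ 140.6025882
V = pitch²·Σt = 0.55²·597561/4250 = 42.532

t(4,0)=1.339 V=42.532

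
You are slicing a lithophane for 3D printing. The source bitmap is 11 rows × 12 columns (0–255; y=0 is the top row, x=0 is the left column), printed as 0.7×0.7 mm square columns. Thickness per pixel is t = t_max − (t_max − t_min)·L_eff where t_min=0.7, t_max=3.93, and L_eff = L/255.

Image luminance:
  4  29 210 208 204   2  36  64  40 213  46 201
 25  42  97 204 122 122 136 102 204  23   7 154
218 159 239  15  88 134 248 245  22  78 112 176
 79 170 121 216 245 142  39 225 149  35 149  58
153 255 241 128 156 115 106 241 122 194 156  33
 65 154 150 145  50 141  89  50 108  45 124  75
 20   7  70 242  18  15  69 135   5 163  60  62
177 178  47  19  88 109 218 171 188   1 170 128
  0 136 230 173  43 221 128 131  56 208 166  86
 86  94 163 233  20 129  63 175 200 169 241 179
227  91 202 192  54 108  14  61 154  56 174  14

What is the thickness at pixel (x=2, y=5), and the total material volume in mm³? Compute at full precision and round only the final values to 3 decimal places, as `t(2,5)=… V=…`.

span = t_max - t_min = 3.93 - 0.7 = 3.230
L(2,5) = 150, L_eff = 150/255 = 0.588235
t(2,5) = 3.93 - 3.230·0.588235 = 2.030
Σt over all 11·12 pixels = 316.22
V = pitch²·Σt = 0.7²·316.22 = 154.948

t(2,5)=2.030 V=154.948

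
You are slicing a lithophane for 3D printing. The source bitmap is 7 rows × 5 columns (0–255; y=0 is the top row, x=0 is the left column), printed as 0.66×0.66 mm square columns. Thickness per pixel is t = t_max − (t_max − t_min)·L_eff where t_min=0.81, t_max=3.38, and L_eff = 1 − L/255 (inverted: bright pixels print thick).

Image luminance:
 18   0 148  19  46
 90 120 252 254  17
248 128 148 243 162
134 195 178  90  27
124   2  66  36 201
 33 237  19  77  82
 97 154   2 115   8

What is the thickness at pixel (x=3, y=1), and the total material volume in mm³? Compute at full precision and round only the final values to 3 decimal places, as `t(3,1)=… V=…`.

span = t_max - t_min = 3.38 - 0.81 = 2.570
L(3,1) = 254, L_eff = 1 - 254/255 = 0.003922 (inverted)
t(3,1) = 3.38 - 2.570·0.003922 = 3.370
Σt over all 7·5 pixels = 338363/5100 ≈ 66.3456863
V = pitch²·Σt = 0.66²·338363/5100 = 28.900

t(3,1)=3.370 V=28.900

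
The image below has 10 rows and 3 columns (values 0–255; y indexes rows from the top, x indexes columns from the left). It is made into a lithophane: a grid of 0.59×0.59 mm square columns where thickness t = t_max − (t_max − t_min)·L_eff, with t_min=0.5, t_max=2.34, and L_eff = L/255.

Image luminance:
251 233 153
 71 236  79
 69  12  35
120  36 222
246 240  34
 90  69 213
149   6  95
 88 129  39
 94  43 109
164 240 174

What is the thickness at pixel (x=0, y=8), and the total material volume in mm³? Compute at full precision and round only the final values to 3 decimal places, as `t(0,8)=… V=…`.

t(0,8)=1.662 V=15.045

span = t_max - t_min = 2.34 - 0.5 = 1.840
L(0,8) = 94, L_eff = 94/255 = 0.368627
t(0,8) = 2.34 - 1.840·0.368627 = 1.662
Σt over all 10·3 pixels = 275531/6375 ≈ 43.2205490
V = pitch²·Σt = 0.59²·275531/6375 = 15.045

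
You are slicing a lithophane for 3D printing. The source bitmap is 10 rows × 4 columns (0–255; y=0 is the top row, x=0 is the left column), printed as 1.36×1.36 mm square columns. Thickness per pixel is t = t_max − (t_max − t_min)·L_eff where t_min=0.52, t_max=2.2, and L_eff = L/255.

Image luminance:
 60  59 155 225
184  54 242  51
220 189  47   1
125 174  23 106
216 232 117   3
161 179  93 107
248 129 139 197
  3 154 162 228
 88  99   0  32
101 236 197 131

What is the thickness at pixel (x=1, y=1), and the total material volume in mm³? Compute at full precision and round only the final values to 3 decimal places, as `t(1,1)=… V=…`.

span = t_max - t_min = 2.2 - 0.52 = 1.680
L(1,1) = 54, L_eff = 54/255 = 0.211765
t(1,1) = 2.2 - 1.680·0.211765 = 1.844
Σt over all 10·4 pixels = 114662/2125 ≈ 53.9585882
V = pitch²·Σt = 1.36²·114662/2125 = 99.802

t(1,1)=1.844 V=99.802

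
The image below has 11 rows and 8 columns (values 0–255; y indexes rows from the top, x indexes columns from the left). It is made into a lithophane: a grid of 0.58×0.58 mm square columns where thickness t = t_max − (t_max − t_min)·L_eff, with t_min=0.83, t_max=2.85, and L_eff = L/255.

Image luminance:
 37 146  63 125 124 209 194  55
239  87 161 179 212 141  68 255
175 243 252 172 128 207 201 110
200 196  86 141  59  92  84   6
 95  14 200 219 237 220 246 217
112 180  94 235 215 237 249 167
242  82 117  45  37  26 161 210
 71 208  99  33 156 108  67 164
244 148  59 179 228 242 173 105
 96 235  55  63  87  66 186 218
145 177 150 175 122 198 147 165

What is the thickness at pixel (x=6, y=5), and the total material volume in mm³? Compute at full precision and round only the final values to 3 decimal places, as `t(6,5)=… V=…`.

span = t_max - t_min = 2.85 - 0.83 = 2.020
L(6,5) = 249, L_eff = 249/255 = 0.976471
t(6,5) = 2.85 - 2.020·0.976471 = 0.878
Σt over all 11·8 pixels = 110431/750 ≈ 147.2413333
V = pitch²·Σt = 0.58²·110431/750 = 49.532

t(6,5)=0.878 V=49.532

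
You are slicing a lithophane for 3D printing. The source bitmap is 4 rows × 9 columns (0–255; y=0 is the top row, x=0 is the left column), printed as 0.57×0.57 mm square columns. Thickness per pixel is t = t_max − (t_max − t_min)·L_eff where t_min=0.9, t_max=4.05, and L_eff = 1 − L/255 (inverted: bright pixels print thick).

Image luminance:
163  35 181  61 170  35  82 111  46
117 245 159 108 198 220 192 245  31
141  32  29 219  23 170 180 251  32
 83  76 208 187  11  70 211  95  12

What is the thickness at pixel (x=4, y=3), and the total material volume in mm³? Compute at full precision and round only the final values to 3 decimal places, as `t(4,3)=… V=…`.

t(4,3)=1.036 V=28.302

span = t_max - t_min = 4.05 - 0.9 = 3.150
L(4,3) = 11, L_eff = 1 - 11/255 = 0.956863 (inverted)
t(4,3) = 4.05 - 3.150·0.956863 = 1.036
Σt over all 4·9 pixels = 148089/1700 ≈ 87.1111765
V = pitch²·Σt = 0.57²·148089/1700 = 28.302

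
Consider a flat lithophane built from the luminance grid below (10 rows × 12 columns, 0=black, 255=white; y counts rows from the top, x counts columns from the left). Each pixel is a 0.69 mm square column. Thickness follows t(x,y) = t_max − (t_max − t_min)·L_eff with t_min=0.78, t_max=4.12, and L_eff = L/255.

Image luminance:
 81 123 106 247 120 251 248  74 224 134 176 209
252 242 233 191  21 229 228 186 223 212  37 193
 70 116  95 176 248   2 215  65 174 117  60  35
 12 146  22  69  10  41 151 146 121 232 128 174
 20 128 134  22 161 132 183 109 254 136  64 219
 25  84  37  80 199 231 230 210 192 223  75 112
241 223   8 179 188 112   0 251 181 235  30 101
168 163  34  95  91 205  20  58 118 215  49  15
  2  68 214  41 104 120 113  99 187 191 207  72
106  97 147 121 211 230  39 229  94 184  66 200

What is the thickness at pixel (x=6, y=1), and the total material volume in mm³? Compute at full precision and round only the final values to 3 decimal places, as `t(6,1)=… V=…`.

t(6,1)=1.134 V=134.068

span = t_max - t_min = 4.12 - 0.78 = 3.340
L(6,1) = 228, L_eff = 228/255 = 0.894118
t(6,1) = 4.12 - 3.340·0.894118 = 1.134
Σt over all 10·12 pixels = 3590351/12750 ≈ 281.5961569
V = pitch²·Σt = 0.69²·3590351/12750 = 134.068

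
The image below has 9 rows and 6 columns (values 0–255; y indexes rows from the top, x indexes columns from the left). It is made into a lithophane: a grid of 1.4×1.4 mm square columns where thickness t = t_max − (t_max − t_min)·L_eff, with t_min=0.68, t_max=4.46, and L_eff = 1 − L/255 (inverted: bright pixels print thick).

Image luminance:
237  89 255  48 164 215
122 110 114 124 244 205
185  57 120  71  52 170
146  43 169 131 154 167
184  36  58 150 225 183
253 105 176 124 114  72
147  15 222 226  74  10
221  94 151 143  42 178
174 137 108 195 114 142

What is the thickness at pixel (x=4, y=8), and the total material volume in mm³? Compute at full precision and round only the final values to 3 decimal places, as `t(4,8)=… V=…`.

t(4,8)=2.370 V=288.860

span = t_max - t_min = 4.46 - 0.68 = 3.780
L(4,8) = 114, L_eff = 1 - 114/255 = 0.552941 (inverted)
t(4,8) = 4.46 - 3.780·0.552941 = 2.370
Σt over all 9·6 pixels = 125271/850 ≈ 147.3776471
V = pitch²·Σt = 1.4²·125271/850 = 288.860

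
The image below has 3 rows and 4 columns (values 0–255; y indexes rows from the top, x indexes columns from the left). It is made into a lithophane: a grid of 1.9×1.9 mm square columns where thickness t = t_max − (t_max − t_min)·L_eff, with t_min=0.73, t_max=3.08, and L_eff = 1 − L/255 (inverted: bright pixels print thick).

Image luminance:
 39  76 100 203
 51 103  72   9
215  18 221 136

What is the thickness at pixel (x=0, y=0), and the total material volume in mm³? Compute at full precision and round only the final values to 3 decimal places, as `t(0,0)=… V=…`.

t(0,0)=1.089 V=72.977

span = t_max - t_min = 3.08 - 0.73 = 2.350
L(0,0) = 39, L_eff = 1 - 39/255 = 0.847059 (inverted)
t(0,0) = 3.08 - 2.350·0.847059 = 1.089
Σt over all 3·4 pixels = 103097/5100 ≈ 20.2150980
V = pitch²·Σt = 1.9²·103097/5100 = 72.977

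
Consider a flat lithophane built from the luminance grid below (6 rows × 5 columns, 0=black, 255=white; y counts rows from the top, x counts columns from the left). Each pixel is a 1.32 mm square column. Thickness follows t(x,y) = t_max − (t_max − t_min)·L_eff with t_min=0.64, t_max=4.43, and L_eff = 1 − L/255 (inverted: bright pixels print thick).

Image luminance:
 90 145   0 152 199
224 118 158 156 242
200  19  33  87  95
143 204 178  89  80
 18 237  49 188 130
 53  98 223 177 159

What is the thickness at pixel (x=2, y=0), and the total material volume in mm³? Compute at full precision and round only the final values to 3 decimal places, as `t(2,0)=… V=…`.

t(2,0)=0.640 V=135.591

span = t_max - t_min = 4.43 - 0.64 = 3.790
L(2,0) = 0, L_eff = 1 - 0/255 = 1.000000 (inverted)
t(2,0) = 4.43 - 3.790·1.000000 = 0.640
Σt over all 6·5 pixels = 29182/375 ≈ 77.8186667
V = pitch²·Σt = 1.32²·29182/375 = 135.591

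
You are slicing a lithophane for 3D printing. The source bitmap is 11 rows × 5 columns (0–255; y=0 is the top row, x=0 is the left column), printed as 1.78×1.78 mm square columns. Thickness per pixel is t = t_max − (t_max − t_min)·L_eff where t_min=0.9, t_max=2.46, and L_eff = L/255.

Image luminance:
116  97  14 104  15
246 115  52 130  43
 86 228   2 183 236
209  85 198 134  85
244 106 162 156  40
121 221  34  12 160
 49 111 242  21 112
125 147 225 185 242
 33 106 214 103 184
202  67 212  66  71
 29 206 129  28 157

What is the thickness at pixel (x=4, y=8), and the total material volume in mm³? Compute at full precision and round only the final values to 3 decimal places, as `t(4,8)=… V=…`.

t(4,8)=1.334 V=294.941

span = t_max - t_min = 2.46 - 0.9 = 1.560
L(4,8) = 184, L_eff = 184/255 = 0.721569
t(4,8) = 2.46 - 1.560·0.721569 = 1.334
Σt over all 11·5 pixels = 3165/34 ≈ 93.0882353
V = pitch²·Σt = 1.78²·3165/34 = 294.941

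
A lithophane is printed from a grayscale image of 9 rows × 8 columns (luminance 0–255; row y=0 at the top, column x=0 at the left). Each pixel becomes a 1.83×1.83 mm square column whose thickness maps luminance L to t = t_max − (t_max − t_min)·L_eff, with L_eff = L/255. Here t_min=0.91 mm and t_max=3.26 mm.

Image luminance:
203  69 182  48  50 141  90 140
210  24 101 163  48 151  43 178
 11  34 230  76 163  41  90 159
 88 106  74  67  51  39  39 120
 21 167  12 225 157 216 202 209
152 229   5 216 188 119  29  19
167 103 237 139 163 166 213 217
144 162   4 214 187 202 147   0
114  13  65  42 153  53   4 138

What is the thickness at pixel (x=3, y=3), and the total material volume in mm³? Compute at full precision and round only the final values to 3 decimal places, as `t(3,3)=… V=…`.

t(3,3)=2.643 V=525.513

span = t_max - t_min = 3.26 - 0.91 = 2.350
L(3,3) = 67, L_eff = 67/255 = 0.262745
t(3,3) = 3.26 - 2.350·0.262745 = 2.643
Σt over all 9·8 pixels = 133383/850 ≈ 156.9211765
V = pitch²·Σt = 1.83²·133383/850 = 525.513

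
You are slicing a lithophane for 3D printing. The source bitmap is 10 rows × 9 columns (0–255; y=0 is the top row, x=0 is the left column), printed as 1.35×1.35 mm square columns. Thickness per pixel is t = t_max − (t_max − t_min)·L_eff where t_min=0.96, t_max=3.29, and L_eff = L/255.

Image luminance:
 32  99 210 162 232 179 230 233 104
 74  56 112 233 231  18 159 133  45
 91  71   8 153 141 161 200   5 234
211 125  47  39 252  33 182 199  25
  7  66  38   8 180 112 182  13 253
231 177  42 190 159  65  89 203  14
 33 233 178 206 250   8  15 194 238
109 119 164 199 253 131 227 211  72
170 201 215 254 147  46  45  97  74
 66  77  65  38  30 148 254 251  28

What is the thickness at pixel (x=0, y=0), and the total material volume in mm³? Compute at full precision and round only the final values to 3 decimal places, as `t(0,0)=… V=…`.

t(0,0)=2.998 V=343.241

span = t_max - t_min = 3.29 - 0.96 = 2.330
L(0,0) = 32, L_eff = 32/255 = 0.125490
t(0,0) = 3.29 - 2.330·0.125490 = 2.998
Σt over all 10·9 pixels = 1200637/6375 ≈ 188.3352157
V = pitch²·Σt = 1.35²·1200637/6375 = 343.241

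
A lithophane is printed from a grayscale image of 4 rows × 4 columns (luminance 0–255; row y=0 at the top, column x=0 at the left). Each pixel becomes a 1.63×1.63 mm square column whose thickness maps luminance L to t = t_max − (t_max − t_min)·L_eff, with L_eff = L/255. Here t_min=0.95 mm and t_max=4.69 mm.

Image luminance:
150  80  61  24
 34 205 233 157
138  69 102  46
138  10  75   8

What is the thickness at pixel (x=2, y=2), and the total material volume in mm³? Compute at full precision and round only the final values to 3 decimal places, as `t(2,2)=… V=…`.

t(2,2)=3.194 V=139.753

span = t_max - t_min = 4.69 - 0.95 = 3.740
L(2,2) = 102, L_eff = 102/255 = 0.400000
t(2,2) = 4.69 - 3.740·0.400000 = 3.194
Σt over all 4·4 pixels = 52.6
V = pitch²·Σt = 1.63²·52.6 = 139.753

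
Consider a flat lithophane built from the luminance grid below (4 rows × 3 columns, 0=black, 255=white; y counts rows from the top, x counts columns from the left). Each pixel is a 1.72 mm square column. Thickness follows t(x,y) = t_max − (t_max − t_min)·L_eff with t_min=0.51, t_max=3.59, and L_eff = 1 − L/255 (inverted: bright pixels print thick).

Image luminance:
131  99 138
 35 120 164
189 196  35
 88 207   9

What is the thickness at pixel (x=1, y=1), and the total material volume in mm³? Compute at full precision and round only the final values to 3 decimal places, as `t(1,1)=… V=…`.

t(1,1)=1.959 V=68.524

span = t_max - t_min = 3.59 - 0.51 = 3.080
L(1,1) = 120, L_eff = 1 - 120/255 = 0.529412 (inverted)
t(1,1) = 3.59 - 3.080·0.529412 = 1.959
Σt over all 4·3 pixels = 8686/375 ≈ 23.1626667
V = pitch²·Σt = 1.72²·8686/375 = 68.524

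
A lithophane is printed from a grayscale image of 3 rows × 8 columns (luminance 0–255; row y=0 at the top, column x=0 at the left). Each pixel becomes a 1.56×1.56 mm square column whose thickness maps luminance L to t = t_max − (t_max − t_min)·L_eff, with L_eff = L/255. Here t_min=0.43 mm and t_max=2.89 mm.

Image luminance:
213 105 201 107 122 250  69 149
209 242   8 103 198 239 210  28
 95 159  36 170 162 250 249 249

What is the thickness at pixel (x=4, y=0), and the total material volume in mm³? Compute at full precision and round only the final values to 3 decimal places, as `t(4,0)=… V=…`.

span = t_max - t_min = 2.89 - 0.43 = 2.460
L(4,0) = 122, L_eff = 122/255 = 0.478431
t(4,0) = 2.89 - 2.460·0.478431 = 1.713
Σt over all 3·8 pixels = 138037/4250 ≈ 32.4792941
V = pitch²·Σt = 1.56²·138037/4250 = 79.042

t(4,0)=1.713 V=79.042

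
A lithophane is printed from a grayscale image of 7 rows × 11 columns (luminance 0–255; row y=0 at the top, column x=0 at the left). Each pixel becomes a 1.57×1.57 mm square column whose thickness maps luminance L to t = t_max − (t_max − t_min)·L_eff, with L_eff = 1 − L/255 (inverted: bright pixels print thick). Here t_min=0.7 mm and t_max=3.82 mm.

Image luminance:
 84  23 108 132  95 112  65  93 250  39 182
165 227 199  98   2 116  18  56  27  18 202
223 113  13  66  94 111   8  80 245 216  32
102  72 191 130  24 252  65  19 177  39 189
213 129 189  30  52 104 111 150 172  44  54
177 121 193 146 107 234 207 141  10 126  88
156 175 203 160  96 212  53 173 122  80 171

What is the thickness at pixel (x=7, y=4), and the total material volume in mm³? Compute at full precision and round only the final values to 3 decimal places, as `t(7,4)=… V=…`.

t(7,4)=2.535 V=409.444

span = t_max - t_min = 3.82 - 0.7 = 3.120
L(7,4) = 150, L_eff = 1 - 150/255 = 0.411765 (inverted)
t(7,4) = 3.82 - 3.120·0.411765 = 2.535
Σt over all 7·11 pixels = 705967/4250 ≈ 166.1098824
V = pitch²·Σt = 1.57²·705967/4250 = 409.444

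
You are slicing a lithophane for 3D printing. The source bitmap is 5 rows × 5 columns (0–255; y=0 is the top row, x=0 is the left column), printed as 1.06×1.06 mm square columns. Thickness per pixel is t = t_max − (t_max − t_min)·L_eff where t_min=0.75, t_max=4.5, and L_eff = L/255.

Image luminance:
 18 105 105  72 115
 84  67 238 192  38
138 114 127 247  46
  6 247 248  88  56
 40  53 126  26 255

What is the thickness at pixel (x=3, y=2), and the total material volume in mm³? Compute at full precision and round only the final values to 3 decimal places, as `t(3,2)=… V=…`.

t(3,2)=0.868 V=79.296

span = t_max - t_min = 4.5 - 0.75 = 3.750
L(3,2) = 247, L_eff = 247/255 = 0.968627
t(3,2) = 4.5 - 3.750·0.968627 = 0.868
Σt over all 5·5 pixels = 4799/68 ≈ 70.5735294
V = pitch²·Σt = 1.06²·4799/68 = 79.296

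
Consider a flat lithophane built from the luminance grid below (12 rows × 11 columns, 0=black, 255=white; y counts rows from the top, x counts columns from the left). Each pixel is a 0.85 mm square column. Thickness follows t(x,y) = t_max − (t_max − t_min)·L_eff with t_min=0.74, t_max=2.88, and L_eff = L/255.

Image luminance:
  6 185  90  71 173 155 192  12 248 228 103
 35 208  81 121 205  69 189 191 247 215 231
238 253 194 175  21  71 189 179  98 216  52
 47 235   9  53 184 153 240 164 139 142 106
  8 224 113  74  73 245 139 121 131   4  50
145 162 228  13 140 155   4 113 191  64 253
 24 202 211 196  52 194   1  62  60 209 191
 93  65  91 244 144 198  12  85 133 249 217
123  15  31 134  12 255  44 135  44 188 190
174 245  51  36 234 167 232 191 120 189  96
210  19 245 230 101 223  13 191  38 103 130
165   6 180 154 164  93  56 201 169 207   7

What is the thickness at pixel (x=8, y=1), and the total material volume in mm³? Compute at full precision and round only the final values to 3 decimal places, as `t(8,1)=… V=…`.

t(8,1)=0.807 V=166.696

span = t_max - t_min = 2.88 - 0.74 = 2.140
L(8,1) = 247, L_eff = 247/255 = 0.968627
t(8,1) = 2.88 - 2.140·0.968627 = 0.807
Σt over all 12·11 pixels = 2941691/12750 ≈ 230.7208627
V = pitch²·Σt = 0.85²·2941691/12750 = 166.696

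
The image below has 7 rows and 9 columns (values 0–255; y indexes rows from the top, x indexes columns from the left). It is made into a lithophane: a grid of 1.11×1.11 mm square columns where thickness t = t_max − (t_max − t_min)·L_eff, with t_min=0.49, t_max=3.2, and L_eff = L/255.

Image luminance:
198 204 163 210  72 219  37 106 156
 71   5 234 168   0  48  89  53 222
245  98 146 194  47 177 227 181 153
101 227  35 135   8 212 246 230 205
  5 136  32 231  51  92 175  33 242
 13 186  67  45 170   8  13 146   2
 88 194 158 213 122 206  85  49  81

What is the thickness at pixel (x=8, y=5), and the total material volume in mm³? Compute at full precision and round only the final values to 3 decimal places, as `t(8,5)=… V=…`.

span = t_max - t_min = 3.2 - 0.49 = 2.710
L(8,5) = 2, L_eff = 2/255 = 0.007843
t(8,5) = 3.2 - 2.710·0.007843 = 3.179
Σt over all 7·9 pixels = 198819/1700 ≈ 116.9523529
V = pitch²·Σt = 1.11²·198819/1700 = 144.097

t(8,5)=3.179 V=144.097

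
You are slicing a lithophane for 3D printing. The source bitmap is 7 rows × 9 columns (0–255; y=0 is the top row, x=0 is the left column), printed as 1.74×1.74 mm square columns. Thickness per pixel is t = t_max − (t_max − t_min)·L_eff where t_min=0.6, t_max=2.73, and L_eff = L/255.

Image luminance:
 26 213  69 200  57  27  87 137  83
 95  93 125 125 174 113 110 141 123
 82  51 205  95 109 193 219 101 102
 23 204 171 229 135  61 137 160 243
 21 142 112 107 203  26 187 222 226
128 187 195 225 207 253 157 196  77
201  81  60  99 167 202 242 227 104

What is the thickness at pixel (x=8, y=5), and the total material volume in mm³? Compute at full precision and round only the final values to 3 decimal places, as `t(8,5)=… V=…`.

t(8,5)=2.087 V=298.879

span = t_max - t_min = 2.73 - 0.6 = 2.130
L(8,5) = 77, L_eff = 77/255 = 0.301961
t(8,5) = 2.73 - 2.130·0.301961 = 2.087
Σt over all 7·9 pixels = 98.718
V = pitch²·Σt = 1.74²·98.718 = 298.879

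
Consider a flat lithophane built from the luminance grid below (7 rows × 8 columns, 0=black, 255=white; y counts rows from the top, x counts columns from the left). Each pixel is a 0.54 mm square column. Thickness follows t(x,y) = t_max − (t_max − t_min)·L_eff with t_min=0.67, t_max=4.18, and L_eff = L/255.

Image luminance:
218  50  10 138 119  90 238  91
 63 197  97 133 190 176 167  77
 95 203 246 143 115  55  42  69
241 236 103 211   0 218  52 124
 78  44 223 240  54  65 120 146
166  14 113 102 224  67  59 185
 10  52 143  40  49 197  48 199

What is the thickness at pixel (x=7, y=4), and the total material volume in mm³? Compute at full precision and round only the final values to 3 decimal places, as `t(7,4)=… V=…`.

t(7,4)=2.170 V=40.783

span = t_max - t_min = 4.18 - 0.67 = 3.510
L(7,4) = 146, L_eff = 146/255 = 0.572549
t(7,4) = 4.18 - 3.510·0.572549 = 2.170
Σt over all 7·8 pixels = 237763/1700 ≈ 139.8605882
V = pitch²·Σt = 0.54²·237763/1700 = 40.783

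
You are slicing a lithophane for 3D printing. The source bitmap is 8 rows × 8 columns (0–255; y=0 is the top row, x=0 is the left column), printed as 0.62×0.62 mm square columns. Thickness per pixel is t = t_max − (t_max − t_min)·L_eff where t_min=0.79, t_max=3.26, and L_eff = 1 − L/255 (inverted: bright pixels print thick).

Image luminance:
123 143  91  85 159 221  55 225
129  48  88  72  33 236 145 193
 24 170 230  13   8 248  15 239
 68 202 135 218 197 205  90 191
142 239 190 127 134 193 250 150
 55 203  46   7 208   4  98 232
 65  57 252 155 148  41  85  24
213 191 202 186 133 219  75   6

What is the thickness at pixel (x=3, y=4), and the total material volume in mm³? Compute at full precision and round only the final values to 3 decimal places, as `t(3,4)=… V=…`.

span = t_max - t_min = 3.26 - 0.79 = 2.470
L(3,4) = 127, L_eff = 1 - 127/255 = 0.501961 (inverted)
t(3,4) = 3.26 - 2.470·0.501961 = 2.020
Σt over all 8·8 pixels = 3420643/25500 ≈ 134.1428627
V = pitch²·Σt = 0.62²·3420643/25500 = 51.565

t(3,4)=2.020 V=51.565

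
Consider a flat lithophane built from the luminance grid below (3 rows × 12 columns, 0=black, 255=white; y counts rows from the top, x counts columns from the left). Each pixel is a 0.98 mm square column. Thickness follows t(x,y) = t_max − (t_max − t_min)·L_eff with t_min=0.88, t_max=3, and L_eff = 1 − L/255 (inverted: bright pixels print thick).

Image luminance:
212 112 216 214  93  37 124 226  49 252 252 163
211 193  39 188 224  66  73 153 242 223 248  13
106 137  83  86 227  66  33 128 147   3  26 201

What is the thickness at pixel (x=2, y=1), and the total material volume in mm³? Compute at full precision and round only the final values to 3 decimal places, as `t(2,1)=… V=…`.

span = t_max - t_min = 3 - 0.88 = 2.120
L(2,1) = 39, L_eff = 1 - 39/255 = 0.847059 (inverted)
t(2,1) = 3 - 2.120·0.847059 = 1.204
Σt over all 3·12 pixels = 27674/375 ≈ 73.7973333
V = pitch²·Σt = 0.98²·27674/375 = 70.875

t(2,1)=1.204 V=70.875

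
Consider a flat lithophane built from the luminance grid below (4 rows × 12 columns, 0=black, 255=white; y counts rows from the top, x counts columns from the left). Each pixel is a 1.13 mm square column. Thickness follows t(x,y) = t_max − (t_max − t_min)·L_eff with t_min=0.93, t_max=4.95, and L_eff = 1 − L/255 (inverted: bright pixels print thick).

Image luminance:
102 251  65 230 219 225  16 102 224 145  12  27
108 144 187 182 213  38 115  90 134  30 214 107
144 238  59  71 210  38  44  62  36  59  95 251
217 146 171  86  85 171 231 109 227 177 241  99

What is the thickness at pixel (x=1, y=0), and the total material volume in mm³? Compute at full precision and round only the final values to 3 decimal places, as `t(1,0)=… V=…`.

span = t_max - t_min = 4.95 - 0.93 = 4.020
L(1,0) = 251, L_eff = 1 - 251/255 = 0.015686 (inverted)
t(1,0) = 4.95 - 4.020·0.015686 = 4.887
Σt over all 4·12 pixels = 621669/4250 ≈ 146.2750588
V = pitch²·Σt = 1.13²·621669/4250 = 186.779

t(1,0)=4.887 V=186.779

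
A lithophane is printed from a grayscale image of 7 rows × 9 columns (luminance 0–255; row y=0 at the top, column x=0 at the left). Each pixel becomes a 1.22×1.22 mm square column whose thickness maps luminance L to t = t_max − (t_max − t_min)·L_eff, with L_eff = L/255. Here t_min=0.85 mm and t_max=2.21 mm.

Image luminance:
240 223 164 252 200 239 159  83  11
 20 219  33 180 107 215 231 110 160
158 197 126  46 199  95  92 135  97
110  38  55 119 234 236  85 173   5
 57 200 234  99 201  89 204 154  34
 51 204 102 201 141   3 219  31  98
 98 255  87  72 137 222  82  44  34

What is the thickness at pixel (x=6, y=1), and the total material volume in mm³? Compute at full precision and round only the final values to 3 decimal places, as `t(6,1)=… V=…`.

t(6,1)=0.978 V=140.558

span = t_max - t_min = 2.21 - 0.85 = 1.360
L(6,1) = 231, L_eff = 231/255 = 0.905882
t(6,1) = 2.21 - 1.360·0.905882 = 0.978
Σt over all 7·9 pixels = 141653/1500 ≈ 94.4353333
V = pitch²·Σt = 1.22²·141653/1500 = 140.558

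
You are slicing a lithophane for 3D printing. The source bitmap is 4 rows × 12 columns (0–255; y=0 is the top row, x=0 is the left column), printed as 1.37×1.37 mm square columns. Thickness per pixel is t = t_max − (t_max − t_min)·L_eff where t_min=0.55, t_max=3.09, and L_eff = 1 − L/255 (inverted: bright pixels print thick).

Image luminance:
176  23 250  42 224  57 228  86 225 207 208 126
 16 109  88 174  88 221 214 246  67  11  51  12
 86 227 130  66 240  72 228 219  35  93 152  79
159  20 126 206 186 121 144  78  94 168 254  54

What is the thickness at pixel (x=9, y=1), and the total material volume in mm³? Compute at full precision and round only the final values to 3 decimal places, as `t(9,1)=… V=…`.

span = t_max - t_min = 3.09 - 0.55 = 2.540
L(9,1) = 11, L_eff = 1 - 11/255 = 0.956863 (inverted)
t(9,1) = 3.09 - 2.540·0.956863 = 0.660
Σt over all 4·12 pixels = 573811/6375 ≈ 90.0095686
V = pitch²·Σt = 1.37²·573811/6375 = 168.939

t(9,1)=0.660 V=168.939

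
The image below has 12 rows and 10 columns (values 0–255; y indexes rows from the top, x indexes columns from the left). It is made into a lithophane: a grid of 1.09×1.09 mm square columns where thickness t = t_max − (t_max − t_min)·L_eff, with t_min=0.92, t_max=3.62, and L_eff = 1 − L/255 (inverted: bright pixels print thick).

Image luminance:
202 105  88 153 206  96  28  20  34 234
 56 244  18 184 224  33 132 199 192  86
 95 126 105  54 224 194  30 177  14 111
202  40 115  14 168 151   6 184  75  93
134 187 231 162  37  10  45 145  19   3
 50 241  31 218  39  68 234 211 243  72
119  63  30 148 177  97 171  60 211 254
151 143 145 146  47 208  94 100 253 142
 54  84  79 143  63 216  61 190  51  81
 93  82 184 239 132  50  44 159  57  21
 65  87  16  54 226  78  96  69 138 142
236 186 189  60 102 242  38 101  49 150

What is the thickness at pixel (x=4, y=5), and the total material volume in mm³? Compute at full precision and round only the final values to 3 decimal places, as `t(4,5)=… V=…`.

t(4,5)=1.333 V=310.530

span = t_max - t_min = 3.62 - 0.92 = 2.700
L(4,5) = 39, L_eff = 1 - 39/255 = 0.847059 (inverted)
t(4,5) = 3.62 - 2.700·0.847059 = 1.333
Σt over all 12·10 pixels = 111081/425 ≈ 261.3670588
V = pitch²·Σt = 1.09²·111081/425 = 310.530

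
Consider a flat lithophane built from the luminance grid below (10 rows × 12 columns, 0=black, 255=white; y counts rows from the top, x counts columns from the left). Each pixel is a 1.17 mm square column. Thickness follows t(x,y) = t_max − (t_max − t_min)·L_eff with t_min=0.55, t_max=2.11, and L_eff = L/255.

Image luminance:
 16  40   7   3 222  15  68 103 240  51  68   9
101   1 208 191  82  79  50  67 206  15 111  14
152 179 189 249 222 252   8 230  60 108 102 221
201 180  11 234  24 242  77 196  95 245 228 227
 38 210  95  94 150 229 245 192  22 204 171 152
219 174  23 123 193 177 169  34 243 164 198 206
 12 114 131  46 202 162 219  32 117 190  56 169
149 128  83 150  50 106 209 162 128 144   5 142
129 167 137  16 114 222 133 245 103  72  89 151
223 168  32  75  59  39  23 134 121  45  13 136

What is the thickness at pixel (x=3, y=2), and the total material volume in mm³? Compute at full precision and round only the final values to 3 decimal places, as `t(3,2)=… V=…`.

span = t_max - t_min = 2.11 - 0.55 = 1.560
L(3,2) = 249, L_eff = 249/255 = 0.976471
t(3,2) = 2.11 - 1.560·0.976471 = 0.587
Σt over all 10·12 pixels = 340762/2125 ≈ 160.3585882
V = pitch²·Σt = 1.17²·340762/2125 = 219.515

t(3,2)=0.587 V=219.515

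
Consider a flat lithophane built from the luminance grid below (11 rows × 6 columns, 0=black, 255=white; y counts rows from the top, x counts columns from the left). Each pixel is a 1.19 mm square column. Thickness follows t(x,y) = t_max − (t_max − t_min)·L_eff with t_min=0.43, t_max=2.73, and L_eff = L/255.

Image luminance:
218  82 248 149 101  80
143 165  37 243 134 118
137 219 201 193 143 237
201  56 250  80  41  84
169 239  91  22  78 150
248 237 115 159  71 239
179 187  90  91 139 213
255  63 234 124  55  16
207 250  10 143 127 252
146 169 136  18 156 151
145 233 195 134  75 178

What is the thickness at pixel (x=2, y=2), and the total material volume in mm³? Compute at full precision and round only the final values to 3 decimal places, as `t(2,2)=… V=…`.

t(2,2)=0.917 V=130.632

span = t_max - t_min = 2.73 - 0.43 = 2.300
L(2,2) = 201, L_eff = 201/255 = 0.788235
t(2,2) = 2.73 - 2.300·0.788235 = 0.917
Σt over all 11·6 pixels = 117616/1275 ≈ 92.2478431
V = pitch²·Σt = 1.19²·117616/1275 = 130.632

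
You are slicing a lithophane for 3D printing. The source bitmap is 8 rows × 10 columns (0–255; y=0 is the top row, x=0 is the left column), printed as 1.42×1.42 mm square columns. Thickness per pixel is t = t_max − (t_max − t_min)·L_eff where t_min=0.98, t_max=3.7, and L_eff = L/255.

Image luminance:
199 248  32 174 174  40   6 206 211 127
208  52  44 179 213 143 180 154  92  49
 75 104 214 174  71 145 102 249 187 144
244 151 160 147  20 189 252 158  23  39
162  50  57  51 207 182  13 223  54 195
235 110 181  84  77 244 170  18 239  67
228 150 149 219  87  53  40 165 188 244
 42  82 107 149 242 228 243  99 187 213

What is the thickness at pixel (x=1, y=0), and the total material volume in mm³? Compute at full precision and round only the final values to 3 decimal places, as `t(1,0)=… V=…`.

t(1,0)=1.055 V=353.531

span = t_max - t_min = 3.7 - 0.98 = 2.720
L(1,0) = 248, L_eff = 248/255 = 0.972549
t(1,0) = 3.7 - 2.720·0.972549 = 1.055
Σt over all 8·10 pixels = 175.328
V = pitch²·Σt = 1.42²·175.328 = 353.531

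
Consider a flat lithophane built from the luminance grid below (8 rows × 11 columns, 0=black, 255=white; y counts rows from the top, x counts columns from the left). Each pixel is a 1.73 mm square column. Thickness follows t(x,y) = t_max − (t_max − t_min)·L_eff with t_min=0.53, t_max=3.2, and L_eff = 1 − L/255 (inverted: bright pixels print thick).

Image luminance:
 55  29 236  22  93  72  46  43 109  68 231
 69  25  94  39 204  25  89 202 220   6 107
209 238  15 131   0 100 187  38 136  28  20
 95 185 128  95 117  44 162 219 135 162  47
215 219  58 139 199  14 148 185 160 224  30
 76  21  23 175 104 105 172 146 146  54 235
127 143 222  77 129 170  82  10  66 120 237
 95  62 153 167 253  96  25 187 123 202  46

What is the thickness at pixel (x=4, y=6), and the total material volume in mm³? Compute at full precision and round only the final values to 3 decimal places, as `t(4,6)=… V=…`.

t(4,6)=1.881 V=459.701

span = t_max - t_min = 3.2 - 0.53 = 2.670
L(4,6) = 129, L_eff = 1 - 129/255 = 0.494118 (inverted)
t(4,6) = 3.2 - 2.670·0.494118 = 1.881
Σt over all 8·11 pixels = 52223/340 ≈ 153.5970588
V = pitch²·Σt = 1.73²·52223/340 = 459.701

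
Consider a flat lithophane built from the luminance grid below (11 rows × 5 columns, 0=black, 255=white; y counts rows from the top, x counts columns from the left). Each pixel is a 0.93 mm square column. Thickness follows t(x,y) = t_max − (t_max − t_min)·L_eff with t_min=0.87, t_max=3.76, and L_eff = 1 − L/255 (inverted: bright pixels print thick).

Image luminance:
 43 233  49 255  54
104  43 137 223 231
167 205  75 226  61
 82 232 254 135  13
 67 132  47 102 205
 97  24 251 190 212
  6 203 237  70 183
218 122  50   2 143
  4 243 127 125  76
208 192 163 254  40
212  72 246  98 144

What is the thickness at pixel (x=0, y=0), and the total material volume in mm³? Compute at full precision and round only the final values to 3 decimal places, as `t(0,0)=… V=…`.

t(0,0)=1.357 V=115.755

span = t_max - t_min = 3.76 - 0.87 = 2.890
L(0,0) = 43, L_eff = 1 - 43/255 = 0.831373 (inverted)
t(0,0) = 3.76 - 2.890·0.831373 = 1.357
Σt over all 11·5 pixels = 133.836
V = pitch²·Σt = 0.93²·133.836 = 115.755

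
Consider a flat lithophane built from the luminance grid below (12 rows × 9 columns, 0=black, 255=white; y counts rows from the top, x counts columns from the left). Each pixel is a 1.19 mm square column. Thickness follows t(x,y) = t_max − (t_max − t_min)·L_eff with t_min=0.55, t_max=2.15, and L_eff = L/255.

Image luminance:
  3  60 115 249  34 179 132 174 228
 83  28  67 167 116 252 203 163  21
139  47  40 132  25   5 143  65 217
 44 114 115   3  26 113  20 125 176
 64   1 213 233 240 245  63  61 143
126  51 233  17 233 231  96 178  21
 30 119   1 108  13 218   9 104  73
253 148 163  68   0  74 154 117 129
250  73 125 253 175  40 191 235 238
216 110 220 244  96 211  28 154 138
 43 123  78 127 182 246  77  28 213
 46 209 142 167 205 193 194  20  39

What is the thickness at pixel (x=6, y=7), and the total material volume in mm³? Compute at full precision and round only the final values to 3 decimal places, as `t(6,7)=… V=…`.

span = t_max - t_min = 2.15 - 0.55 = 1.600
L(6,7) = 154, L_eff = 154/255 = 0.603922
t(6,7) = 2.15 - 1.600·0.603922 = 1.184
Σt over all 12·9 pixels = 188999/1275 ≈ 148.2345098
V = pitch²·Σt = 1.19²·188999/1275 = 209.915

t(6,7)=1.184 V=209.915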